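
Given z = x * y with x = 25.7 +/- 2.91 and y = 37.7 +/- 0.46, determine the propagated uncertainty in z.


For a product z = x*y, the relative uncertainty is:
uz/z = sqrt((ux/x)^2 + (uy/y)^2)
Relative uncertainties: ux/x = 2.91/25.7 = 0.11323
uy/y = 0.46/37.7 = 0.012202
z = 25.7 * 37.7 = 968.9
uz = 968.9 * sqrt(0.11323^2 + 0.012202^2) = 110.342

110.342


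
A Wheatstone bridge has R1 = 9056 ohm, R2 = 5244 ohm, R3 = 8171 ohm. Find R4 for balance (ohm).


At balance: R1*R4 = R2*R3, so R4 = R2*R3/R1.
R4 = 5244 * 8171 / 9056
R4 = 42848724 / 9056
R4 = 4731.53 ohm

4731.53 ohm


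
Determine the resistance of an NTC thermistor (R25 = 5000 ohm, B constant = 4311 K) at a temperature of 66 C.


NTC thermistor equation: Rt = R25 * exp(B * (1/T - 1/T25)).
T in Kelvin: 339.15 K, T25 = 298.15 K
1/T - 1/T25 = 1/339.15 - 1/298.15 = -0.00040547
B * (1/T - 1/T25) = 4311 * -0.00040547 = -1.748
Rt = 5000 * exp(-1.748) = 870.6 ohm

870.6 ohm


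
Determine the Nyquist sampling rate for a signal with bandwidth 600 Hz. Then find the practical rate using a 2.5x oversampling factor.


By Nyquist theorem, fs_min = 2 * fmax.
fs_min = 2 * 600 = 1200 Hz
Practical rate = 2.5 * fs_min = 2.5 * 1200 = 3000 Hz

fs_min = 1200 Hz, fs_practical = 3000 Hz


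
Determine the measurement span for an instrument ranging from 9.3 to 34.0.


Span = upper range - lower range.
Span = 34.0 - (9.3)
Span = 24.7

24.7


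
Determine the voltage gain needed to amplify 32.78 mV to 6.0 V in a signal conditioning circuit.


Gain = Vout / Vin (converting to same units).
G = 6.0 V / 32.78 mV
G = 6000.0 mV / 32.78 mV
G = 183.04

183.04


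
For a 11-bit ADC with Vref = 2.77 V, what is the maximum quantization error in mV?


The maximum quantization error is +/- LSB/2.
LSB = Vref / 2^n = 2.77 / 2048 = 0.00135254 V
Max error = LSB / 2 = 0.00135254 / 2 = 0.00067627 V
Max error = 0.6763 mV

0.6763 mV


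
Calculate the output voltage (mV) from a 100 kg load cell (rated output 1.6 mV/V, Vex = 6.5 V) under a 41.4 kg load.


Vout = rated_output * Vex * (load / capacity).
Vout = 1.6 * 6.5 * (41.4 / 100)
Vout = 1.6 * 6.5 * 0.414
Vout = 4.306 mV

4.306 mV


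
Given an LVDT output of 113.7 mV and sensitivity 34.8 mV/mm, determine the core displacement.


Displacement = Vout / sensitivity.
d = 113.7 / 34.8
d = 3.267 mm

3.267 mm


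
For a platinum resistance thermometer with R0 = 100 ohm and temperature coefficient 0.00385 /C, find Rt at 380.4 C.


The RTD equation: Rt = R0 * (1 + alpha * T).
Rt = 100 * (1 + 0.00385 * 380.4)
Rt = 100 * (1 + 1.46454)
Rt = 100 * 2.46454
Rt = 246.454 ohm

246.454 ohm


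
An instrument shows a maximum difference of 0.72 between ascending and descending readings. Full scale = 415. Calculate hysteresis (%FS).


Hysteresis = (max difference / full scale) * 100%.
H = (0.72 / 415) * 100
H = 0.173 %FS

0.173 %FS


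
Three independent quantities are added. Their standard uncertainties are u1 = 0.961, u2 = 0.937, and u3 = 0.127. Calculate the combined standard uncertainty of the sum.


For a sum of independent quantities, uc = sqrt(u1^2 + u2^2 + u3^2).
uc = sqrt(0.961^2 + 0.937^2 + 0.127^2)
uc = sqrt(0.923521 + 0.877969 + 0.016129)
uc = 1.3482

1.3482


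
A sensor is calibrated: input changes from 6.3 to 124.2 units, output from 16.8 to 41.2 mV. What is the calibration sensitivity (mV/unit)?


Sensitivity = (y2 - y1) / (x2 - x1).
S = (41.2 - 16.8) / (124.2 - 6.3)
S = 24.4 / 117.9
S = 0.207 mV/unit

0.207 mV/unit


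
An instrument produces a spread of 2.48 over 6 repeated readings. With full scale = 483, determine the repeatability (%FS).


Repeatability = (spread / full scale) * 100%.
R = (2.48 / 483) * 100
R = 0.513 %FS

0.513 %FS


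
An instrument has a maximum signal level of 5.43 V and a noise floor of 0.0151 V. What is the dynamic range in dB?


Dynamic range = 20 * log10(Vmax / Vnoise).
DR = 20 * log10(5.43 / 0.0151)
DR = 20 * log10(359.6)
DR = 51.12 dB

51.12 dB


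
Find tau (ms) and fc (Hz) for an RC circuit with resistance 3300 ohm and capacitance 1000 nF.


Time constant: tau = R * C.
tau = 3300 * 1.00e-06 = 0.0033 s
tau = 3.3 ms
Cutoff frequency: fc = 1 / (2*pi*R*C).
fc = 1 / (2*pi*0.0033) = 48.23 Hz

tau = 3.3 ms, fc = 48.23 Hz


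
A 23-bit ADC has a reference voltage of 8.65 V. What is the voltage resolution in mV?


The resolution (LSB) of an ADC is Vref / 2^n.
LSB = 8.65 / 2^23
LSB = 8.65 / 8388608
LSB = 1.03e-06 V = 0.00103116 mV

0.00103116 mV


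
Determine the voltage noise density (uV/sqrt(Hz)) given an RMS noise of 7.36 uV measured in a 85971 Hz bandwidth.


Noise spectral density = Vrms / sqrt(BW).
NSD = 7.36 / sqrt(85971)
NSD = 7.36 / 293.2081
NSD = 0.0251 uV/sqrt(Hz)

0.0251 uV/sqrt(Hz)


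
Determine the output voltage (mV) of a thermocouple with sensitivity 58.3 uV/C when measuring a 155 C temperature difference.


The thermocouple output V = sensitivity * dT.
V = 58.3 uV/C * 155 C
V = 9036.5 uV
V = 9.037 mV

9.037 mV


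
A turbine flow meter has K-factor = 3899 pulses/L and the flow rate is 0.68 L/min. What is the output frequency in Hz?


Frequency = K * Q / 60 (converting L/min to L/s).
f = 3899 * 0.68 / 60
f = 2651.32 / 60
f = 44.19 Hz

44.19 Hz


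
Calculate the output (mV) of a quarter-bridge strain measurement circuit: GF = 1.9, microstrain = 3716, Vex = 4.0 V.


Quarter bridge output: Vout = (GF * epsilon * Vex) / 4.
Vout = (1.9 * 3716e-6 * 4.0) / 4
Vout = 0.0282416 / 4 V
Vout = 0.0070604 V = 7.0604 mV

7.0604 mV


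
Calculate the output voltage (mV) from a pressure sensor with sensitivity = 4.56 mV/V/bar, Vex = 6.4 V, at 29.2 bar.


Output = sensitivity * Vex * P.
Vout = 4.56 * 6.4 * 29.2
Vout = 29.184 * 29.2
Vout = 852.17 mV

852.17 mV


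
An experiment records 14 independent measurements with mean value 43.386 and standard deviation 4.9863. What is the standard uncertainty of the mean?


The standard uncertainty for Type A evaluation is u = s / sqrt(n).
u = 4.9863 / sqrt(14)
u = 4.9863 / 3.7417
u = 1.3326

1.3326


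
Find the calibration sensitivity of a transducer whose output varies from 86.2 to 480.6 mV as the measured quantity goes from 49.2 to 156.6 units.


Sensitivity = (y2 - y1) / (x2 - x1).
S = (480.6 - 86.2) / (156.6 - 49.2)
S = 394.4 / 107.4
S = 3.6723 mV/unit

3.6723 mV/unit


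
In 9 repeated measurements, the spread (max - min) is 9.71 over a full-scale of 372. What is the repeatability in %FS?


Repeatability = (spread / full scale) * 100%.
R = (9.71 / 372) * 100
R = 2.61 %FS

2.61 %FS


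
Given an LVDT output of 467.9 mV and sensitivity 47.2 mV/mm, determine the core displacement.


Displacement = Vout / sensitivity.
d = 467.9 / 47.2
d = 9.913 mm

9.913 mm


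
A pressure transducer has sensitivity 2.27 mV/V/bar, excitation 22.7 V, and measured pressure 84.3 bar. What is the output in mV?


Output = sensitivity * Vex * P.
Vout = 2.27 * 22.7 * 84.3
Vout = 51.529 * 84.3
Vout = 4343.89 mV

4343.89 mV


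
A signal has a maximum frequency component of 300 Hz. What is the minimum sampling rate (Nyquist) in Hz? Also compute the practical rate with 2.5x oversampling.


By Nyquist theorem, fs_min = 2 * fmax.
fs_min = 2 * 300 = 600 Hz
Practical rate = 2.5 * fs_min = 2.5 * 600 = 1500 Hz

fs_min = 600 Hz, fs_practical = 1500 Hz


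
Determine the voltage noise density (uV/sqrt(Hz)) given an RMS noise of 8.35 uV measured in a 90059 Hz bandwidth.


Noise spectral density = Vrms / sqrt(BW).
NSD = 8.35 / sqrt(90059)
NSD = 8.35 / 300.0983
NSD = 0.0278 uV/sqrt(Hz)

0.0278 uV/sqrt(Hz)


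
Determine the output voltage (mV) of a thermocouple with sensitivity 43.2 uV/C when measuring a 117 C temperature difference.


The thermocouple output V = sensitivity * dT.
V = 43.2 uV/C * 117 C
V = 5054.4 uV
V = 5.054 mV

5.054 mV


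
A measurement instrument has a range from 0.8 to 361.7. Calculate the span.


Span = upper range - lower range.
Span = 361.7 - (0.8)
Span = 360.9

360.9


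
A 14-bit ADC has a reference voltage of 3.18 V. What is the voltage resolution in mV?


The resolution (LSB) of an ADC is Vref / 2^n.
LSB = 3.18 / 2^14
LSB = 3.18 / 16384
LSB = 0.00019409 V = 0.1940918 mV

0.1940918 mV


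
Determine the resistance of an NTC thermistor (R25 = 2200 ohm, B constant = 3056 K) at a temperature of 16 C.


NTC thermistor equation: Rt = R25 * exp(B * (1/T - 1/T25)).
T in Kelvin: 289.15 K, T25 = 298.15 K
1/T - 1/T25 = 1/289.15 - 1/298.15 = 0.0001044
B * (1/T - 1/T25) = 3056 * 0.0001044 = 0.319
Rt = 2200 * exp(0.319) = 3026.8 ohm

3026.8 ohm


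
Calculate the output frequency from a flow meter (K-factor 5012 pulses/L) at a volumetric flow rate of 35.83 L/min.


Frequency = K * Q / 60 (converting L/min to L/s).
f = 5012 * 35.83 / 60
f = 179579.96 / 60
f = 2993.0 Hz

2993.0 Hz


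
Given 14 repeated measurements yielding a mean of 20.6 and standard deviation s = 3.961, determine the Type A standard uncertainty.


The standard uncertainty for Type A evaluation is u = s / sqrt(n).
u = 3.961 / sqrt(14)
u = 3.961 / 3.7417
u = 1.0586

1.0586


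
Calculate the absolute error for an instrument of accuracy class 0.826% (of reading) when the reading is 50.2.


Absolute error = (accuracy% / 100) * reading.
Error = (0.826 / 100) * 50.2
Error = 0.00826 * 50.2
Error = 0.4147

0.4147


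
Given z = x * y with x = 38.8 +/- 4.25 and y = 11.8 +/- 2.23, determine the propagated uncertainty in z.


For a product z = x*y, the relative uncertainty is:
uz/z = sqrt((ux/x)^2 + (uy/y)^2)
Relative uncertainties: ux/x = 4.25/38.8 = 0.109536
uy/y = 2.23/11.8 = 0.188983
z = 38.8 * 11.8 = 457.8
uz = 457.8 * sqrt(0.109536^2 + 0.188983^2) = 100.007

100.007


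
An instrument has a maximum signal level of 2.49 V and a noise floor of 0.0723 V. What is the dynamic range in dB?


Dynamic range = 20 * log10(Vmax / Vnoise).
DR = 20 * log10(2.49 / 0.0723)
DR = 20 * log10(34.44)
DR = 30.74 dB

30.74 dB


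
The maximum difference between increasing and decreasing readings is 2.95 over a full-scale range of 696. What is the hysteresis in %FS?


Hysteresis = (max difference / full scale) * 100%.
H = (2.95 / 696) * 100
H = 0.424 %FS

0.424 %FS


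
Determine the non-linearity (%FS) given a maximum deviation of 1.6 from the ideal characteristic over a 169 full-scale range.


Linearity error = (max deviation / full scale) * 100%.
Linearity = (1.6 / 169) * 100
Linearity = 0.947 %FS

0.947 %FS


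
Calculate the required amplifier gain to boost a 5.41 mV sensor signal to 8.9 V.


Gain = Vout / Vin (converting to same units).
G = 8.9 V / 5.41 mV
G = 8900.0 mV / 5.41 mV
G = 1645.1

1645.1


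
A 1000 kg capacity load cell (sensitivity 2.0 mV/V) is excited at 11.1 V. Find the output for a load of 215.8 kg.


Vout = rated_output * Vex * (load / capacity).
Vout = 2.0 * 11.1 * (215.8 / 1000)
Vout = 2.0 * 11.1 * 0.2158
Vout = 4.791 mV

4.791 mV


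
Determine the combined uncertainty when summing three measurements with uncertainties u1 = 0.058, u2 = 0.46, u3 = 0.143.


For a sum of independent quantities, uc = sqrt(u1^2 + u2^2 + u3^2).
uc = sqrt(0.058^2 + 0.46^2 + 0.143^2)
uc = sqrt(0.003364 + 0.2116 + 0.020449)
uc = 0.4852

0.4852


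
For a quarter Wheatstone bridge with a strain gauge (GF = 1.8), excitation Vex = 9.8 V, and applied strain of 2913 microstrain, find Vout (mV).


Quarter bridge output: Vout = (GF * epsilon * Vex) / 4.
Vout = (1.8 * 2913e-6 * 9.8) / 4
Vout = 0.05138532 / 4 V
Vout = 0.01284633 V = 12.8463 mV

12.8463 mV


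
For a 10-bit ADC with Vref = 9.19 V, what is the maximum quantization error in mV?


The maximum quantization error is +/- LSB/2.
LSB = Vref / 2^n = 9.19 / 1024 = 0.00897461 V
Max error = LSB / 2 = 0.00897461 / 2 = 0.0044873 V
Max error = 4.4873 mV

4.4873 mV


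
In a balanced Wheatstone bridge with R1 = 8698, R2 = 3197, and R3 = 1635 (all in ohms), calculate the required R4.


At balance: R1*R4 = R2*R3, so R4 = R2*R3/R1.
R4 = 3197 * 1635 / 8698
R4 = 5227095 / 8698
R4 = 600.95 ohm

600.95 ohm


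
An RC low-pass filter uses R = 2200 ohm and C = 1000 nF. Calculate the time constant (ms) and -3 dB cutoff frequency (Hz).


Time constant: tau = R * C.
tau = 2200 * 1.00e-06 = 0.0022 s
tau = 2.2 ms
Cutoff frequency: fc = 1 / (2*pi*R*C).
fc = 1 / (2*pi*0.0022) = 72.34 Hz

tau = 2.2 ms, fc = 72.34 Hz


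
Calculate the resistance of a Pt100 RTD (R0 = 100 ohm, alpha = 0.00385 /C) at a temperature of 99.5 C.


The RTD equation: Rt = R0 * (1 + alpha * T).
Rt = 100 * (1 + 0.00385 * 99.5)
Rt = 100 * (1 + 0.383075)
Rt = 100 * 1.383075
Rt = 138.308 ohm

138.308 ohm


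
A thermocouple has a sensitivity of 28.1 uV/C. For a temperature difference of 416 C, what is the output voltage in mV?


The thermocouple output V = sensitivity * dT.
V = 28.1 uV/C * 416 C
V = 11689.6 uV
V = 11.69 mV

11.69 mV


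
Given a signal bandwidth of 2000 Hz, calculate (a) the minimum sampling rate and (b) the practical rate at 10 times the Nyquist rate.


By Nyquist theorem, fs_min = 2 * fmax.
fs_min = 2 * 2000 = 4000 Hz
Practical rate = 10 * fs_min = 10 * 4000 = 40000 Hz

fs_min = 4000 Hz, fs_practical = 40000 Hz


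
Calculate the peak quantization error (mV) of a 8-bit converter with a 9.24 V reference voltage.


The maximum quantization error is +/- LSB/2.
LSB = Vref / 2^n = 9.24 / 256 = 0.03609375 V
Max error = LSB / 2 = 0.03609375 / 2 = 0.01804688 V
Max error = 18.0469 mV

18.0469 mV


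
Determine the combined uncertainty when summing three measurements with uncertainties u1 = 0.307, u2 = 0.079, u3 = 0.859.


For a sum of independent quantities, uc = sqrt(u1^2 + u2^2 + u3^2).
uc = sqrt(0.307^2 + 0.079^2 + 0.859^2)
uc = sqrt(0.094249 + 0.006241 + 0.737881)
uc = 0.9156

0.9156


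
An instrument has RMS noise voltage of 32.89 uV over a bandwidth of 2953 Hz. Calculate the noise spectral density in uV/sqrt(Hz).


Noise spectral density = Vrms / sqrt(BW).
NSD = 32.89 / sqrt(2953)
NSD = 32.89 / 54.3415
NSD = 0.6052 uV/sqrt(Hz)

0.6052 uV/sqrt(Hz)


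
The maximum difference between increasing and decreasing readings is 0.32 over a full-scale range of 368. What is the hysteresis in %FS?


Hysteresis = (max difference / full scale) * 100%.
H = (0.32 / 368) * 100
H = 0.087 %FS

0.087 %FS


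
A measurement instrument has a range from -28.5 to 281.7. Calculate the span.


Span = upper range - lower range.
Span = 281.7 - (-28.5)
Span = 310.2

310.2


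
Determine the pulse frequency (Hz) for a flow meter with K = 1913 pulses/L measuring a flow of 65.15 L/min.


Frequency = K * Q / 60 (converting L/min to L/s).
f = 1913 * 65.15 / 60
f = 124631.95 / 60
f = 2077.2 Hz

2077.2 Hz


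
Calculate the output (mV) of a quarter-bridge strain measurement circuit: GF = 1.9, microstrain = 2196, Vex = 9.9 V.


Quarter bridge output: Vout = (GF * epsilon * Vex) / 4.
Vout = (1.9 * 2196e-6 * 9.9) / 4
Vout = 0.04130676 / 4 V
Vout = 0.01032669 V = 10.3267 mV

10.3267 mV


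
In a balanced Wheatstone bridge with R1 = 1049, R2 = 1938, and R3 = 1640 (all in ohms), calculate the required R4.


At balance: R1*R4 = R2*R3, so R4 = R2*R3/R1.
R4 = 1938 * 1640 / 1049
R4 = 3178320 / 1049
R4 = 3029.86 ohm

3029.86 ohm


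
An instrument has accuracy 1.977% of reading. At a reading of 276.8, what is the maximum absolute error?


Absolute error = (accuracy% / 100) * reading.
Error = (1.977 / 100) * 276.8
Error = 0.01977 * 276.8
Error = 5.4723

5.4723


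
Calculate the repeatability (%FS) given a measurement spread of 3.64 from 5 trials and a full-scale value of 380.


Repeatability = (spread / full scale) * 100%.
R = (3.64 / 380) * 100
R = 0.958 %FS

0.958 %FS


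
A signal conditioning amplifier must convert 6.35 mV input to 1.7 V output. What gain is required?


Gain = Vout / Vin (converting to same units).
G = 1.7 V / 6.35 mV
G = 1700.0 mV / 6.35 mV
G = 267.72

267.72


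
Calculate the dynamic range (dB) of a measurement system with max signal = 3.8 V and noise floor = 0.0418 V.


Dynamic range = 20 * log10(Vmax / Vnoise).
DR = 20 * log10(3.8 / 0.0418)
DR = 20 * log10(90.91)
DR = 39.17 dB

39.17 dB


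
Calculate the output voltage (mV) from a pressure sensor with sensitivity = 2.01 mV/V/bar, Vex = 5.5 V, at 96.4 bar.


Output = sensitivity * Vex * P.
Vout = 2.01 * 5.5 * 96.4
Vout = 11.055 * 96.4
Vout = 1065.7 mV

1065.7 mV


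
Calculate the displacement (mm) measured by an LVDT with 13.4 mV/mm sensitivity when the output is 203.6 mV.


Displacement = Vout / sensitivity.
d = 203.6 / 13.4
d = 15.194 mm

15.194 mm


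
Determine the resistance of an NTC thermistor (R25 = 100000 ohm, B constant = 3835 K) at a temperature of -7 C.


NTC thermistor equation: Rt = R25 * exp(B * (1/T - 1/T25)).
T in Kelvin: 266.15 K, T25 = 298.15 K
1/T - 1/T25 = 1/266.15 - 1/298.15 = 0.00040326
B * (1/T - 1/T25) = 3835 * 0.00040326 = 1.5465
Rt = 100000 * exp(1.5465) = 469507.8 ohm

469507.8 ohm


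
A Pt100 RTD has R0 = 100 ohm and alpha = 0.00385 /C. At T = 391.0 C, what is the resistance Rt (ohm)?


The RTD equation: Rt = R0 * (1 + alpha * T).
Rt = 100 * (1 + 0.00385 * 391.0)
Rt = 100 * (1 + 1.50535)
Rt = 100 * 2.50535
Rt = 250.535 ohm

250.535 ohm


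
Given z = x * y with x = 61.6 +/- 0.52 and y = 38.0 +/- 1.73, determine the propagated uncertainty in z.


For a product z = x*y, the relative uncertainty is:
uz/z = sqrt((ux/x)^2 + (uy/y)^2)
Relative uncertainties: ux/x = 0.52/61.6 = 0.008442
uy/y = 1.73/38.0 = 0.045526
z = 61.6 * 38.0 = 2340.8
uz = 2340.8 * sqrt(0.008442^2 + 0.045526^2) = 108.384

108.384


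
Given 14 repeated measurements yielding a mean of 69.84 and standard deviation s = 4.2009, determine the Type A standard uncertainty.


The standard uncertainty for Type A evaluation is u = s / sqrt(n).
u = 4.2009 / sqrt(14)
u = 4.2009 / 3.7417
u = 1.1227

1.1227


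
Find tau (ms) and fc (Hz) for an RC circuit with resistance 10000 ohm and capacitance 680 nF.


Time constant: tau = R * C.
tau = 10000 * 6.80e-07 = 0.0068 s
tau = 6.8 ms
Cutoff frequency: fc = 1 / (2*pi*R*C).
fc = 1 / (2*pi*0.0068) = 23.41 Hz

tau = 6.8 ms, fc = 23.41 Hz


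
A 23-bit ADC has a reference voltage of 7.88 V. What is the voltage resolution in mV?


The resolution (LSB) of an ADC is Vref / 2^n.
LSB = 7.88 / 2^23
LSB = 7.88 / 8388608
LSB = 9.4e-07 V = 0.00093937 mV

0.00093937 mV


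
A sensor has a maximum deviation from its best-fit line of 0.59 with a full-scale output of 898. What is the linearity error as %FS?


Linearity error = (max deviation / full scale) * 100%.
Linearity = (0.59 / 898) * 100
Linearity = 0.066 %FS

0.066 %FS


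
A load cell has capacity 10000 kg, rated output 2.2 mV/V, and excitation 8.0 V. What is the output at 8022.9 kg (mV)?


Vout = rated_output * Vex * (load / capacity).
Vout = 2.2 * 8.0 * (8022.9 / 10000)
Vout = 2.2 * 8.0 * 0.80229
Vout = 14.12 mV

14.12 mV


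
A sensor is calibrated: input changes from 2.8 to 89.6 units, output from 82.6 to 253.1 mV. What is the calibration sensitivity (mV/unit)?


Sensitivity = (y2 - y1) / (x2 - x1).
S = (253.1 - 82.6) / (89.6 - 2.8)
S = 170.5 / 86.8
S = 1.9643 mV/unit

1.9643 mV/unit


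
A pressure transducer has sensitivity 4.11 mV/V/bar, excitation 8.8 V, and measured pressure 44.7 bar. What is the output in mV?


Output = sensitivity * Vex * P.
Vout = 4.11 * 8.8 * 44.7
Vout = 36.168 * 44.7
Vout = 1616.71 mV

1616.71 mV


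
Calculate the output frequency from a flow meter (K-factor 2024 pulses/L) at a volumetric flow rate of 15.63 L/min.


Frequency = K * Q / 60 (converting L/min to L/s).
f = 2024 * 15.63 / 60
f = 31635.12 / 60
f = 527.25 Hz

527.25 Hz


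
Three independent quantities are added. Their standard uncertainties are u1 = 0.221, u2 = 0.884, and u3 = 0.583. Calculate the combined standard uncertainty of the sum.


For a sum of independent quantities, uc = sqrt(u1^2 + u2^2 + u3^2).
uc = sqrt(0.221^2 + 0.884^2 + 0.583^2)
uc = sqrt(0.048841 + 0.781456 + 0.339889)
uc = 1.0818

1.0818


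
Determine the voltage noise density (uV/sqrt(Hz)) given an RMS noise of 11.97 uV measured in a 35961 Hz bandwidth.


Noise spectral density = Vrms / sqrt(BW).
NSD = 11.97 / sqrt(35961)
NSD = 11.97 / 189.6339
NSD = 0.0631 uV/sqrt(Hz)

0.0631 uV/sqrt(Hz)


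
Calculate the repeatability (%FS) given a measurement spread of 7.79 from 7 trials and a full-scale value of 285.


Repeatability = (spread / full scale) * 100%.
R = (7.79 / 285) * 100
R = 2.733 %FS

2.733 %FS


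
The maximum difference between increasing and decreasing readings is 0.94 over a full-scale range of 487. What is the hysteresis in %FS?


Hysteresis = (max difference / full scale) * 100%.
H = (0.94 / 487) * 100
H = 0.193 %FS

0.193 %FS


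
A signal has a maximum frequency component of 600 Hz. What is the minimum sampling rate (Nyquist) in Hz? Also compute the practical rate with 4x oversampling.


By Nyquist theorem, fs_min = 2 * fmax.
fs_min = 2 * 600 = 1200 Hz
Practical rate = 4 * fs_min = 4 * 1200 = 4800 Hz

fs_min = 1200 Hz, fs_practical = 4800 Hz


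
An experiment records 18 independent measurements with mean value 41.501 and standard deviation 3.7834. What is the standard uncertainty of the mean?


The standard uncertainty for Type A evaluation is u = s / sqrt(n).
u = 3.7834 / sqrt(18)
u = 3.7834 / 4.2426
u = 0.8918

0.8918


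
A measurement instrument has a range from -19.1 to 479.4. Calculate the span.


Span = upper range - lower range.
Span = 479.4 - (-19.1)
Span = 498.5

498.5


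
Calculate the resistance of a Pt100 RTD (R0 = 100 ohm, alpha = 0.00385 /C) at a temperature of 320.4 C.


The RTD equation: Rt = R0 * (1 + alpha * T).
Rt = 100 * (1 + 0.00385 * 320.4)
Rt = 100 * (1 + 1.23354)
Rt = 100 * 2.23354
Rt = 223.354 ohm

223.354 ohm


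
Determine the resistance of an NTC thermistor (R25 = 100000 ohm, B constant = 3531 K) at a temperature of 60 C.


NTC thermistor equation: Rt = R25 * exp(B * (1/T - 1/T25)).
T in Kelvin: 333.15 K, T25 = 298.15 K
1/T - 1/T25 = 1/333.15 - 1/298.15 = -0.00035237
B * (1/T - 1/T25) = 3531 * -0.00035237 = -1.2442
Rt = 100000 * exp(-1.2442) = 28817.1 ohm

28817.1 ohm


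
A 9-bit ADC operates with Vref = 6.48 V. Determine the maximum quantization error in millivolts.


The maximum quantization error is +/- LSB/2.
LSB = Vref / 2^n = 6.48 / 512 = 0.01265625 V
Max error = LSB / 2 = 0.01265625 / 2 = 0.00632813 V
Max error = 6.3281 mV

6.3281 mV


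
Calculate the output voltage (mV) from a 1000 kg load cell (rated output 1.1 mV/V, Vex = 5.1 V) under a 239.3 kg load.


Vout = rated_output * Vex * (load / capacity).
Vout = 1.1 * 5.1 * (239.3 / 1000)
Vout = 1.1 * 5.1 * 0.2393
Vout = 1.342 mV

1.342 mV


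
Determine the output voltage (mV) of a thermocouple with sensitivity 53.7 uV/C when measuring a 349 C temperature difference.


The thermocouple output V = sensitivity * dT.
V = 53.7 uV/C * 349 C
V = 18741.3 uV
V = 18.741 mV

18.741 mV


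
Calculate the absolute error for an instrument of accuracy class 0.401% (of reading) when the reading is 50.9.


Absolute error = (accuracy% / 100) * reading.
Error = (0.401 / 100) * 50.9
Error = 0.00401 * 50.9
Error = 0.2041

0.2041


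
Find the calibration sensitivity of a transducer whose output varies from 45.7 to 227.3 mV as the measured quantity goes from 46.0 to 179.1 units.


Sensitivity = (y2 - y1) / (x2 - x1).
S = (227.3 - 45.7) / (179.1 - 46.0)
S = 181.6 / 133.1
S = 1.3644 mV/unit

1.3644 mV/unit


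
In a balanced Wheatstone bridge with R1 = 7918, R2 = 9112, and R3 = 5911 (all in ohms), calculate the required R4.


At balance: R1*R4 = R2*R3, so R4 = R2*R3/R1.
R4 = 9112 * 5911 / 7918
R4 = 53861032 / 7918
R4 = 6802.35 ohm

6802.35 ohm


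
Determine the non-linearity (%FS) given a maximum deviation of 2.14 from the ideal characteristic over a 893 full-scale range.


Linearity error = (max deviation / full scale) * 100%.
Linearity = (2.14 / 893) * 100
Linearity = 0.24 %FS

0.24 %FS


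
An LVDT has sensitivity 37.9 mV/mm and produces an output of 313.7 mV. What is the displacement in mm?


Displacement = Vout / sensitivity.
d = 313.7 / 37.9
d = 8.277 mm

8.277 mm


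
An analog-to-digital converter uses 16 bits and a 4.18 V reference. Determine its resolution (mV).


The resolution (LSB) of an ADC is Vref / 2^n.
LSB = 4.18 / 2^16
LSB = 4.18 / 65536
LSB = 6.378e-05 V = 0.06378174 mV

0.06378174 mV


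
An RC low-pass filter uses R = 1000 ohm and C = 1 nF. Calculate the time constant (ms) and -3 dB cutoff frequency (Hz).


Time constant: tau = R * C.
tau = 1000 * 1.00e-09 = 1e-06 s
tau = 0.001 ms
Cutoff frequency: fc = 1 / (2*pi*R*C).
fc = 1 / (2*pi*1e-06) = 159154.94 Hz

tau = 0.001 ms, fc = 159154.94 Hz


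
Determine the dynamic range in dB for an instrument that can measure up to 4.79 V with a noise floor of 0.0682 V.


Dynamic range = 20 * log10(Vmax / Vnoise).
DR = 20 * log10(4.79 / 0.0682)
DR = 20 * log10(70.23)
DR = 36.93 dB

36.93 dB


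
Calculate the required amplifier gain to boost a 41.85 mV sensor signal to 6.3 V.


Gain = Vout / Vin (converting to same units).
G = 6.3 V / 41.85 mV
G = 6300.0 mV / 41.85 mV
G = 150.54

150.54


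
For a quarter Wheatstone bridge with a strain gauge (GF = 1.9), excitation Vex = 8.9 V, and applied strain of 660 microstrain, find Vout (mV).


Quarter bridge output: Vout = (GF * epsilon * Vex) / 4.
Vout = (1.9 * 660e-6 * 8.9) / 4
Vout = 0.0111606 / 4 V
Vout = 0.00279015 V = 2.7902 mV

2.7902 mV


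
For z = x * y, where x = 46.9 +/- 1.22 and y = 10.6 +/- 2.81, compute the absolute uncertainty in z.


For a product z = x*y, the relative uncertainty is:
uz/z = sqrt((ux/x)^2 + (uy/y)^2)
Relative uncertainties: ux/x = 1.22/46.9 = 0.026013
uy/y = 2.81/10.6 = 0.265094
z = 46.9 * 10.6 = 497.1
uz = 497.1 * sqrt(0.026013^2 + 0.265094^2) = 132.422

132.422


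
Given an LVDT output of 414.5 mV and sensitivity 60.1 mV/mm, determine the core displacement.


Displacement = Vout / sensitivity.
d = 414.5 / 60.1
d = 6.897 mm

6.897 mm


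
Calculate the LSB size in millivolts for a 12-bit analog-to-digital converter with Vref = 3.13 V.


The resolution (LSB) of an ADC is Vref / 2^n.
LSB = 3.13 / 2^12
LSB = 3.13 / 4096
LSB = 0.00076416 V = 0.76416016 mV

0.76416016 mV


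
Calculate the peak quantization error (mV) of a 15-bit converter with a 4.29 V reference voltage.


The maximum quantization error is +/- LSB/2.
LSB = Vref / 2^n = 4.29 / 32768 = 0.00013092 V
Max error = LSB / 2 = 0.00013092 / 2 = 6.546e-05 V
Max error = 0.0655 mV

0.0655 mV


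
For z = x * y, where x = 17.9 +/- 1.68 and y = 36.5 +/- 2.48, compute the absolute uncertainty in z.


For a product z = x*y, the relative uncertainty is:
uz/z = sqrt((ux/x)^2 + (uy/y)^2)
Relative uncertainties: ux/x = 1.68/17.9 = 0.093855
uy/y = 2.48/36.5 = 0.067945
z = 17.9 * 36.5 = 653.3
uz = 653.3 * sqrt(0.093855^2 + 0.067945^2) = 75.702

75.702


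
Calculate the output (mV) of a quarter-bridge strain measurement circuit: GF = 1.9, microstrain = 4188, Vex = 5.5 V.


Quarter bridge output: Vout = (GF * epsilon * Vex) / 4.
Vout = (1.9 * 4188e-6 * 5.5) / 4
Vout = 0.0437646 / 4 V
Vout = 0.01094115 V = 10.9411 mV

10.9411 mV


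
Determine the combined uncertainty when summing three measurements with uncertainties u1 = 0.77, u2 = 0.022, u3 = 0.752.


For a sum of independent quantities, uc = sqrt(u1^2 + u2^2 + u3^2).
uc = sqrt(0.77^2 + 0.022^2 + 0.752^2)
uc = sqrt(0.5929 + 0.000484 + 0.565504)
uc = 1.0765

1.0765


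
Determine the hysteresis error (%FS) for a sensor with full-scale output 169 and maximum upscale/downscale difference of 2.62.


Hysteresis = (max difference / full scale) * 100%.
H = (2.62 / 169) * 100
H = 1.55 %FS

1.55 %FS


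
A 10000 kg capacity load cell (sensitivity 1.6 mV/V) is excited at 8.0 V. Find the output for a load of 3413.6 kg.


Vout = rated_output * Vex * (load / capacity).
Vout = 1.6 * 8.0 * (3413.6 / 10000)
Vout = 1.6 * 8.0 * 0.34136
Vout = 4.369 mV

4.369 mV


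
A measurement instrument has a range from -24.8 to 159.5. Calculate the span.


Span = upper range - lower range.
Span = 159.5 - (-24.8)
Span = 184.3

184.3


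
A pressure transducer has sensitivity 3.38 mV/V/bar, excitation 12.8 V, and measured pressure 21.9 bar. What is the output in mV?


Output = sensitivity * Vex * P.
Vout = 3.38 * 12.8 * 21.9
Vout = 43.264 * 21.9
Vout = 947.48 mV

947.48 mV


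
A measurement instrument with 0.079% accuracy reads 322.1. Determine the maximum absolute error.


Absolute error = (accuracy% / 100) * reading.
Error = (0.079 / 100) * 322.1
Error = 0.00079 * 322.1
Error = 0.2545

0.2545


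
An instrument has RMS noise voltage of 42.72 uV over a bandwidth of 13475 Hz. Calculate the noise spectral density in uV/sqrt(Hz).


Noise spectral density = Vrms / sqrt(BW).
NSD = 42.72 / sqrt(13475)
NSD = 42.72 / 116.0819
NSD = 0.368 uV/sqrt(Hz)

0.368 uV/sqrt(Hz)


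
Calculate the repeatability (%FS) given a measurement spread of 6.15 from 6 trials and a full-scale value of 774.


Repeatability = (spread / full scale) * 100%.
R = (6.15 / 774) * 100
R = 0.795 %FS

0.795 %FS


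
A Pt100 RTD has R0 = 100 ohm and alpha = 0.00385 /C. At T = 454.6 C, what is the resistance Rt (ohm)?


The RTD equation: Rt = R0 * (1 + alpha * T).
Rt = 100 * (1 + 0.00385 * 454.6)
Rt = 100 * (1 + 1.75021)
Rt = 100 * 2.75021
Rt = 275.021 ohm

275.021 ohm


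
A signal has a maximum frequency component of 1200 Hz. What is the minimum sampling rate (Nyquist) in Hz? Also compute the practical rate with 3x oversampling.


By Nyquist theorem, fs_min = 2 * fmax.
fs_min = 2 * 1200 = 2400 Hz
Practical rate = 3 * fs_min = 3 * 2400 = 7200 Hz

fs_min = 2400 Hz, fs_practical = 7200 Hz


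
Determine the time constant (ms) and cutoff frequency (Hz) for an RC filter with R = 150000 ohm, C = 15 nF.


Time constant: tau = R * C.
tau = 150000 * 1.50e-08 = 0.00225 s
tau = 2.25 ms
Cutoff frequency: fc = 1 / (2*pi*R*C).
fc = 1 / (2*pi*0.00225) = 70.74 Hz

tau = 2.25 ms, fc = 70.74 Hz


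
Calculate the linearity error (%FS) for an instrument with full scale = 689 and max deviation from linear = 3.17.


Linearity error = (max deviation / full scale) * 100%.
Linearity = (3.17 / 689) * 100
Linearity = 0.46 %FS

0.46 %FS


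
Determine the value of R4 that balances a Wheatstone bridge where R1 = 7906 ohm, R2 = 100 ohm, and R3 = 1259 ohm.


At balance: R1*R4 = R2*R3, so R4 = R2*R3/R1.
R4 = 100 * 1259 / 7906
R4 = 125900 / 7906
R4 = 15.92 ohm

15.92 ohm


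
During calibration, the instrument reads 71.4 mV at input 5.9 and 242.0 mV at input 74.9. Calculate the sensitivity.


Sensitivity = (y2 - y1) / (x2 - x1).
S = (242.0 - 71.4) / (74.9 - 5.9)
S = 170.6 / 69.0
S = 2.4725 mV/unit

2.4725 mV/unit


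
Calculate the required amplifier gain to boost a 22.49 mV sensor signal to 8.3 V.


Gain = Vout / Vin (converting to same units).
G = 8.3 V / 22.49 mV
G = 8300.0 mV / 22.49 mV
G = 369.05

369.05


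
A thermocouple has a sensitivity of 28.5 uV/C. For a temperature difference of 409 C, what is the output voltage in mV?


The thermocouple output V = sensitivity * dT.
V = 28.5 uV/C * 409 C
V = 11656.5 uV
V = 11.656 mV

11.656 mV


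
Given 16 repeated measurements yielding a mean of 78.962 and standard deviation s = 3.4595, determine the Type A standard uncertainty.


The standard uncertainty for Type A evaluation is u = s / sqrt(n).
u = 3.4595 / sqrt(16)
u = 3.4595 / 4.0
u = 0.8649

0.8649


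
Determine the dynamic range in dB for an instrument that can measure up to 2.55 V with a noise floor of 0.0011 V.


Dynamic range = 20 * log10(Vmax / Vnoise).
DR = 20 * log10(2.55 / 0.0011)
DR = 20 * log10(2318.18)
DR = 67.3 dB

67.3 dB


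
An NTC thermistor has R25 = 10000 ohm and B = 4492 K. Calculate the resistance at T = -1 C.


NTC thermistor equation: Rt = R25 * exp(B * (1/T - 1/T25)).
T in Kelvin: 272.15 K, T25 = 298.15 K
1/T - 1/T25 = 1/272.15 - 1/298.15 = 0.00032043
B * (1/T - 1/T25) = 4492 * 0.00032043 = 1.4394
Rt = 10000 * exp(1.4394) = 42180.0 ohm

42180.0 ohm


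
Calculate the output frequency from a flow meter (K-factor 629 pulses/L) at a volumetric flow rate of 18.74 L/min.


Frequency = K * Q / 60 (converting L/min to L/s).
f = 629 * 18.74 / 60
f = 11787.46 / 60
f = 196.46 Hz

196.46 Hz


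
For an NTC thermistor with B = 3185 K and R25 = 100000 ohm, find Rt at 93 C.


NTC thermistor equation: Rt = R25 * exp(B * (1/T - 1/T25)).
T in Kelvin: 366.15 K, T25 = 298.15 K
1/T - 1/T25 = 1/366.15 - 1/298.15 = -0.0006229
B * (1/T - 1/T25) = 3185 * -0.0006229 = -1.9839
Rt = 100000 * exp(-1.9839) = 13752.9 ohm

13752.9 ohm


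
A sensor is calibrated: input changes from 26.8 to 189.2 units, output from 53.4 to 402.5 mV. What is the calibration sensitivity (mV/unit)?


Sensitivity = (y2 - y1) / (x2 - x1).
S = (402.5 - 53.4) / (189.2 - 26.8)
S = 349.1 / 162.4
S = 2.1496 mV/unit

2.1496 mV/unit


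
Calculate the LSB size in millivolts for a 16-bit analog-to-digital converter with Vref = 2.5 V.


The resolution (LSB) of an ADC is Vref / 2^n.
LSB = 2.5 / 2^16
LSB = 2.5 / 65536
LSB = 3.815e-05 V = 0.03814697 mV

0.03814697 mV


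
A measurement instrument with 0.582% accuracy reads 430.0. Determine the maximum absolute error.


Absolute error = (accuracy% / 100) * reading.
Error = (0.582 / 100) * 430.0
Error = 0.00582 * 430.0
Error = 2.5026

2.5026


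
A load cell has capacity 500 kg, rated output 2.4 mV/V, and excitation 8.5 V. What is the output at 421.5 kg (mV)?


Vout = rated_output * Vex * (load / capacity).
Vout = 2.4 * 8.5 * (421.5 / 500)
Vout = 2.4 * 8.5 * 0.843
Vout = 17.197 mV

17.197 mV


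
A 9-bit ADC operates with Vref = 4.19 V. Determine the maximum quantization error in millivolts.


The maximum quantization error is +/- LSB/2.
LSB = Vref / 2^n = 4.19 / 512 = 0.00818359 V
Max error = LSB / 2 = 0.00818359 / 2 = 0.0040918 V
Max error = 4.0918 mV

4.0918 mV


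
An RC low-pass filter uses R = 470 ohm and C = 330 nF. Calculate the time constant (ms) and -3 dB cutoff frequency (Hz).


Time constant: tau = R * C.
tau = 470 * 3.30e-07 = 0.0001551 s
tau = 0.1551 ms
Cutoff frequency: fc = 1 / (2*pi*R*C).
fc = 1 / (2*pi*0.0001551) = 1026.14 Hz

tau = 0.1551 ms, fc = 1026.14 Hz


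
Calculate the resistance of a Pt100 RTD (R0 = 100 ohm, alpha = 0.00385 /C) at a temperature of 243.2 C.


The RTD equation: Rt = R0 * (1 + alpha * T).
Rt = 100 * (1 + 0.00385 * 243.2)
Rt = 100 * (1 + 0.93632)
Rt = 100 * 1.93632
Rt = 193.632 ohm

193.632 ohm


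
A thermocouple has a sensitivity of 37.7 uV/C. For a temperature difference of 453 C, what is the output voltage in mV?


The thermocouple output V = sensitivity * dT.
V = 37.7 uV/C * 453 C
V = 17078.1 uV
V = 17.078 mV

17.078 mV


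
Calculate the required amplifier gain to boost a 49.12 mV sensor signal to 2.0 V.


Gain = Vout / Vin (converting to same units).
G = 2.0 V / 49.12 mV
G = 2000.0 mV / 49.12 mV
G = 40.72

40.72


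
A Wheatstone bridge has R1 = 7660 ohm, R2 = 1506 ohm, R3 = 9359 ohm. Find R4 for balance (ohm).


At balance: R1*R4 = R2*R3, so R4 = R2*R3/R1.
R4 = 1506 * 9359 / 7660
R4 = 14094654 / 7660
R4 = 1840.03 ohm

1840.03 ohm


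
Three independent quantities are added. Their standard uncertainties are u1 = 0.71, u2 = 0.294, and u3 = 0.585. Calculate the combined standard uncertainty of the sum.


For a sum of independent quantities, uc = sqrt(u1^2 + u2^2 + u3^2).
uc = sqrt(0.71^2 + 0.294^2 + 0.585^2)
uc = sqrt(0.5041 + 0.086436 + 0.342225)
uc = 0.9658

0.9658


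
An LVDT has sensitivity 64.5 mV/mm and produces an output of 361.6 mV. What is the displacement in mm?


Displacement = Vout / sensitivity.
d = 361.6 / 64.5
d = 5.606 mm

5.606 mm


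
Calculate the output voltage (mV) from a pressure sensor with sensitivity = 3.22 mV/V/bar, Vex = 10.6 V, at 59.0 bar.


Output = sensitivity * Vex * P.
Vout = 3.22 * 10.6 * 59.0
Vout = 34.132 * 59.0
Vout = 2013.79 mV

2013.79 mV


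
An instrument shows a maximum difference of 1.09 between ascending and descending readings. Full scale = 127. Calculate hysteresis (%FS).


Hysteresis = (max difference / full scale) * 100%.
H = (1.09 / 127) * 100
H = 0.858 %FS

0.858 %FS


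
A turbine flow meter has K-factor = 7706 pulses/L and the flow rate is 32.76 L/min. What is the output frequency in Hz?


Frequency = K * Q / 60 (converting L/min to L/s).
f = 7706 * 32.76 / 60
f = 252448.56 / 60
f = 4207.48 Hz

4207.48 Hz


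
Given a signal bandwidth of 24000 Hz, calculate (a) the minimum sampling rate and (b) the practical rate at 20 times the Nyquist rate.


By Nyquist theorem, fs_min = 2 * fmax.
fs_min = 2 * 24000 = 48000 Hz
Practical rate = 20 * fs_min = 20 * 48000 = 960000 Hz

fs_min = 48000 Hz, fs_practical = 960000 Hz


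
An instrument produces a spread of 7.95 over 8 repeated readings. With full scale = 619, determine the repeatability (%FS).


Repeatability = (spread / full scale) * 100%.
R = (7.95 / 619) * 100
R = 1.284 %FS

1.284 %FS


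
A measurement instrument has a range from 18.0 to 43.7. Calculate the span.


Span = upper range - lower range.
Span = 43.7 - (18.0)
Span = 25.7

25.7


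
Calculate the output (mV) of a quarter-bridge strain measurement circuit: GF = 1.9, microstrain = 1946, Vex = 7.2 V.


Quarter bridge output: Vout = (GF * epsilon * Vex) / 4.
Vout = (1.9 * 1946e-6 * 7.2) / 4
Vout = 0.02662128 / 4 V
Vout = 0.00665532 V = 6.6553 mV

6.6553 mV


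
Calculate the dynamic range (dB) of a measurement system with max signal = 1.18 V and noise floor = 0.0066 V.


Dynamic range = 20 * log10(Vmax / Vnoise).
DR = 20 * log10(1.18 / 0.0066)
DR = 20 * log10(178.79)
DR = 45.05 dB

45.05 dB


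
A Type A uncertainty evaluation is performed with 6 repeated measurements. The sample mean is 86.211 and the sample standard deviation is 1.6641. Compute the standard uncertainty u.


The standard uncertainty for Type A evaluation is u = s / sqrt(n).
u = 1.6641 / sqrt(6)
u = 1.6641 / 2.4495
u = 0.6794

0.6794


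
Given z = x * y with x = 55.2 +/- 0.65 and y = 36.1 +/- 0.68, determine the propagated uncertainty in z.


For a product z = x*y, the relative uncertainty is:
uz/z = sqrt((ux/x)^2 + (uy/y)^2)
Relative uncertainties: ux/x = 0.65/55.2 = 0.011775
uy/y = 0.68/36.1 = 0.018837
z = 55.2 * 36.1 = 1992.7
uz = 1992.7 * sqrt(0.011775^2 + 0.018837^2) = 44.267

44.267


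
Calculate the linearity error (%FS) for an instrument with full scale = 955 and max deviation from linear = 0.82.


Linearity error = (max deviation / full scale) * 100%.
Linearity = (0.82 / 955) * 100
Linearity = 0.086 %FS

0.086 %FS


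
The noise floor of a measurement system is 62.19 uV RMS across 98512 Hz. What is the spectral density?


Noise spectral density = Vrms / sqrt(BW).
NSD = 62.19 / sqrt(98512)
NSD = 62.19 / 313.8662
NSD = 0.1981 uV/sqrt(Hz)

0.1981 uV/sqrt(Hz)


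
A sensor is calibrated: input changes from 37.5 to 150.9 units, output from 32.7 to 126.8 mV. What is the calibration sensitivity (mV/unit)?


Sensitivity = (y2 - y1) / (x2 - x1).
S = (126.8 - 32.7) / (150.9 - 37.5)
S = 94.1 / 113.4
S = 0.8298 mV/unit

0.8298 mV/unit


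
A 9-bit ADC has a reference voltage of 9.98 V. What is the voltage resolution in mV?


The resolution (LSB) of an ADC is Vref / 2^n.
LSB = 9.98 / 2^9
LSB = 9.98 / 512
LSB = 0.01949219 V = 19.4921875 mV

19.4921875 mV


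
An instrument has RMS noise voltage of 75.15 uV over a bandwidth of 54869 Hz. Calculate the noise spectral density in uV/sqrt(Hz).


Noise spectral density = Vrms / sqrt(BW).
NSD = 75.15 / sqrt(54869)
NSD = 75.15 / 234.2413
NSD = 0.3208 uV/sqrt(Hz)

0.3208 uV/sqrt(Hz)


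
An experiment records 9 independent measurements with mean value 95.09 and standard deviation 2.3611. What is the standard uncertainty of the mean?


The standard uncertainty for Type A evaluation is u = s / sqrt(n).
u = 2.3611 / sqrt(9)
u = 2.3611 / 3.0
u = 0.787

0.787
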